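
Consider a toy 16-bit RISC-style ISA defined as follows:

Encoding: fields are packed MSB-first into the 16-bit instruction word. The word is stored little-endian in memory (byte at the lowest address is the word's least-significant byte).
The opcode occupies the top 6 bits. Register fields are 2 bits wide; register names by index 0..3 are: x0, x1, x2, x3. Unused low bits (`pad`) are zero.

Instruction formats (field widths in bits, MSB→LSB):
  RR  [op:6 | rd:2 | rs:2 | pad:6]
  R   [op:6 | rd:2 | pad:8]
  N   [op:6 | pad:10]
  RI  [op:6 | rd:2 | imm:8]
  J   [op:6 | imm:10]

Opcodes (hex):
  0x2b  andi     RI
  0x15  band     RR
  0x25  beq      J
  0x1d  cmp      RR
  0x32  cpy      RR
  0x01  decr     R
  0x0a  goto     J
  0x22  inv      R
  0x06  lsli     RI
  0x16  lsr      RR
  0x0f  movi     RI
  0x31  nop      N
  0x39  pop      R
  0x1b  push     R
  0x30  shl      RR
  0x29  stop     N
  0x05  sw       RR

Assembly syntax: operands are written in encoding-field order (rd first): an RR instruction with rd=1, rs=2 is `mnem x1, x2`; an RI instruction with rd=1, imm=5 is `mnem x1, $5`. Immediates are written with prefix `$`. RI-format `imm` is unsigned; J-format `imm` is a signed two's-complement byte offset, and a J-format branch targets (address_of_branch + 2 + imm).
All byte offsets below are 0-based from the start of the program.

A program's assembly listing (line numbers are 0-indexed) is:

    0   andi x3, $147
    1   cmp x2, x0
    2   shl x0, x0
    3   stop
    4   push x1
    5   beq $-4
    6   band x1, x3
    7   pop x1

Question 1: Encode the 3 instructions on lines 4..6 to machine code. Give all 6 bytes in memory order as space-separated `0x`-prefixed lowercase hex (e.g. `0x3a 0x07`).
4. push fields op=0x1b:6|rd=1:2|pad=0:8 → word 6d00h → 00 6d
5. beq fields op=0x25:6|imm=-4:10 → word 97fch → fc 97
6. band fields op=0x15:6|rd=1:2|rs=3:2|pad=0:6 → word 55c0h → c0 55

0x00 0x6d 0xfc 0x97 0xc0 0x55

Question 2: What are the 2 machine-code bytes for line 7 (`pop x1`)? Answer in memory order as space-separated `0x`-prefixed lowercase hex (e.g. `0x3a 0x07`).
L7: pop op=0x39:6|rd=1:2|pad=0:8 ⇒ 0xe500 ⇒ little 00 e5

0x00 0xe5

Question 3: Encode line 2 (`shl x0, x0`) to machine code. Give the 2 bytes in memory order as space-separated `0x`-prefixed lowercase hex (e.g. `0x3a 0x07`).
0x00 0xc0

line 2 (shl): pack op=0x30:6|rd=0:2|rs=0:2|pad=0:6 = 0xc000; little→ 00 c0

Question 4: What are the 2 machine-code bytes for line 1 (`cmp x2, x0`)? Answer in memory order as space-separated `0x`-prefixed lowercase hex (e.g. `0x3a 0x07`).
1. cmp fields op=0x1d:6|rd=2:2|rs=0:2|pad=0:6 → word 7600h → 00 76

0x00 0x76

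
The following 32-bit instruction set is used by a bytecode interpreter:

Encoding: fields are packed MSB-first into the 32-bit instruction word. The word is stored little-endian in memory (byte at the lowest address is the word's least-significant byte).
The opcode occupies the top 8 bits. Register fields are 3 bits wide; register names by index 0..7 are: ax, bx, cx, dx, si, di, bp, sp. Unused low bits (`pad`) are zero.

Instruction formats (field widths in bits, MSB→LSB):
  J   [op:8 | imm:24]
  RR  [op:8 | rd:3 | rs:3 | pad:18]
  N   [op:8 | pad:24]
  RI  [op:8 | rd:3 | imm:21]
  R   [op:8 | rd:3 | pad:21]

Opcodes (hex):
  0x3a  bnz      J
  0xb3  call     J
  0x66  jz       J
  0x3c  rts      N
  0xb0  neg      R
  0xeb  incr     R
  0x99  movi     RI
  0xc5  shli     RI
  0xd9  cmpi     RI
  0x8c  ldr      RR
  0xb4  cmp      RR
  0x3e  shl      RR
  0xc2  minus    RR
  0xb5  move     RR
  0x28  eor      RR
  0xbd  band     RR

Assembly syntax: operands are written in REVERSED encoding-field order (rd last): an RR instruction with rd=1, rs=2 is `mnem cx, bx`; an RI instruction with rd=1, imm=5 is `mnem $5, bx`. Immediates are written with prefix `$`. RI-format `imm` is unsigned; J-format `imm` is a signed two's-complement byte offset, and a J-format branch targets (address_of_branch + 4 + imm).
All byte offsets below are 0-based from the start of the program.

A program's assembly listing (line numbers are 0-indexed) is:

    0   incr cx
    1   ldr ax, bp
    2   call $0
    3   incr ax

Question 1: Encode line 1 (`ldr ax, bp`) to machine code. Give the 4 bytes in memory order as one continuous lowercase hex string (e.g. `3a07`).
1. ldr fields op=0x8c:8|rd=6:3|rs=0:3|pad=0:18 → word 8cc00000h → 00 00 c0 8c

0000c08c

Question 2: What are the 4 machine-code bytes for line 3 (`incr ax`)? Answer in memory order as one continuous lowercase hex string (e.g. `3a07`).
L3: incr op=0xeb:8|rd=0:3|pad=0:21 ⇒ 0xeb000000 ⇒ little 00 00 00 eb

000000eb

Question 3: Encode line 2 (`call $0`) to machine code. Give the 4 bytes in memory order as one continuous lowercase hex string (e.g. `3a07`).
L2: call op=0xb3:8|imm=0:24 ⇒ 0xb3000000 ⇒ little 00 00 00 b3

000000b3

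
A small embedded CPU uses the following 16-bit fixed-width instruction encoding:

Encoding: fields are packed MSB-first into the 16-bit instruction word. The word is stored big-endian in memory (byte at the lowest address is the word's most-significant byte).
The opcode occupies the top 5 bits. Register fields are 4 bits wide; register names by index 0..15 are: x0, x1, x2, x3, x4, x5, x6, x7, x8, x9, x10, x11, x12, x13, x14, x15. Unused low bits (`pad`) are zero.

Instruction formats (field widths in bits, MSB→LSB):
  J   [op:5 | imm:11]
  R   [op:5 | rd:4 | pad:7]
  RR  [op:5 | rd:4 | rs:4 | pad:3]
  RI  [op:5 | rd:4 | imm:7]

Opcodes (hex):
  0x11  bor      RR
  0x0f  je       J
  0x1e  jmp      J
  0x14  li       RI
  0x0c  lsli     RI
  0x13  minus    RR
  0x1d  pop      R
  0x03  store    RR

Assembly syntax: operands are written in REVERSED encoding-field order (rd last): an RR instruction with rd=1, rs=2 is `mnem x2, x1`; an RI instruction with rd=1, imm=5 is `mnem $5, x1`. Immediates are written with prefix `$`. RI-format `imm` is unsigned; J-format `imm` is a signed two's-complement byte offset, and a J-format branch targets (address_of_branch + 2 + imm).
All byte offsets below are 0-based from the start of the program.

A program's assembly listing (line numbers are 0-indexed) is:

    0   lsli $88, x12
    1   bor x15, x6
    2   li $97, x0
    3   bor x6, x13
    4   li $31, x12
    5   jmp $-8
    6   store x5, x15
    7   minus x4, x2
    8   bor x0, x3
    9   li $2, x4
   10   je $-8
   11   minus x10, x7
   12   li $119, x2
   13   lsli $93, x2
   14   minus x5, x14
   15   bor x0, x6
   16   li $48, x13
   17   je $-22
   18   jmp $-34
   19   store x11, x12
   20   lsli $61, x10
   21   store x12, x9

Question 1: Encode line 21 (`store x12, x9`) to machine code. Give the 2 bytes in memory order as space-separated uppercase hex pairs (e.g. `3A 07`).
1C E0

L21: store op=0x3:5|rd=9:4|rs=12:4|pad=0:3 ⇒ 0x1ce0 ⇒ big 1c e0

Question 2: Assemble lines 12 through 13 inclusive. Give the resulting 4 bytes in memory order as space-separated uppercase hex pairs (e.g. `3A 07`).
line 12 (li): pack op=0x14:5|rd=2:4|imm=119:7 = 0xa177; big→ a1 77
line 13 (lsli): pack op=0xc:5|rd=2:4|imm=93:7 = 0x615d; big→ 61 5d

A1 77 61 5D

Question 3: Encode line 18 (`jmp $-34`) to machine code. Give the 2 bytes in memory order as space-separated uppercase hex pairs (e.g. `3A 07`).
F7 DE

line 18 (jmp): pack op=0x1e:5|imm=-34:11 = 0xf7de; big→ f7 de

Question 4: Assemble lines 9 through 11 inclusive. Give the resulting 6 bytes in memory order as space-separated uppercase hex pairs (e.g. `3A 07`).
A2 02 7F F8 9B D0

9. li fields op=0x14:5|rd=4:4|imm=2:7 → word a202h → a2 02
10. je fields op=0xf:5|imm=-8:11 → word 7ff8h → 7f f8
11. minus fields op=0x13:5|rd=7:4|rs=10:4|pad=0:3 → word 9bd0h → 9b d0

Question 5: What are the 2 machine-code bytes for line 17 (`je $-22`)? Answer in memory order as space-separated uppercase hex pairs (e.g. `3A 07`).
7F EA

17. je fields op=0xf:5|imm=-22:11 → word 7feah → 7f ea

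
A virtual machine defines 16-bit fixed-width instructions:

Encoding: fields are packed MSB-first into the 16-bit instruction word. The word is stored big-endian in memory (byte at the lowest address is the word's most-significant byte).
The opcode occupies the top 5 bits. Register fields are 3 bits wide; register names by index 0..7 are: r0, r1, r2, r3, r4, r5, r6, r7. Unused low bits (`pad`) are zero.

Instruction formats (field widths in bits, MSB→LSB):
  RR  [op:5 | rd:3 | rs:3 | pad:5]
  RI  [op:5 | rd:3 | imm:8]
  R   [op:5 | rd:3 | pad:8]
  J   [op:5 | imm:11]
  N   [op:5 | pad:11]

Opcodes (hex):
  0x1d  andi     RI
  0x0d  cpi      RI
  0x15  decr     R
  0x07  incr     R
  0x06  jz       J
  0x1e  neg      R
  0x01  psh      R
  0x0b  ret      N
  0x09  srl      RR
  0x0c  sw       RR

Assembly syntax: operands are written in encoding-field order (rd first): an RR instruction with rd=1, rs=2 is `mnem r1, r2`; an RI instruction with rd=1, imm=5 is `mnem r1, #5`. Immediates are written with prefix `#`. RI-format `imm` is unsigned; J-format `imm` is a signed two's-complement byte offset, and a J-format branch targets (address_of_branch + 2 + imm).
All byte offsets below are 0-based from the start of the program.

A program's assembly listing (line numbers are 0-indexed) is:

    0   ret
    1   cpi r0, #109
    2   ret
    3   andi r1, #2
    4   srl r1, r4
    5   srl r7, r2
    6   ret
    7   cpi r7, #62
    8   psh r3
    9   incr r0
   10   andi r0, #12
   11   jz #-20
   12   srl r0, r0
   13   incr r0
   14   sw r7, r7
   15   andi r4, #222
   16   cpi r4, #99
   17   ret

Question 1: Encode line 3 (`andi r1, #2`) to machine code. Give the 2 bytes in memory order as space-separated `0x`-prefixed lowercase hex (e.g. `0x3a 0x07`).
line 3 (andi): pack op=0x1d:5|rd=1:3|imm=2:8 = 0xe902; big→ e9 02

0xe9 0x02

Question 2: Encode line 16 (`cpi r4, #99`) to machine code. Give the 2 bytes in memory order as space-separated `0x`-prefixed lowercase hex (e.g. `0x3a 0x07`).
0x6c 0x63

L16: cpi op=0xd:5|rd=4:3|imm=99:8 ⇒ 0x6c63 ⇒ big 6c 63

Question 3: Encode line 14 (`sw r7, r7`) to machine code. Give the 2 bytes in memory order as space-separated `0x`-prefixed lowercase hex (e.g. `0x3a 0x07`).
0x67 0xe0

14. sw fields op=0xc:5|rd=7:3|rs=7:3|pad=0:5 → word 67e0h → 67 e0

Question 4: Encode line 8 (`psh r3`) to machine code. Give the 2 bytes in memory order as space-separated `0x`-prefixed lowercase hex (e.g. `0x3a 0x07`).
0x0b 0x00

L8: psh op=0x1:5|rd=3:3|pad=0:8 ⇒ 0x0b00 ⇒ big 0b 00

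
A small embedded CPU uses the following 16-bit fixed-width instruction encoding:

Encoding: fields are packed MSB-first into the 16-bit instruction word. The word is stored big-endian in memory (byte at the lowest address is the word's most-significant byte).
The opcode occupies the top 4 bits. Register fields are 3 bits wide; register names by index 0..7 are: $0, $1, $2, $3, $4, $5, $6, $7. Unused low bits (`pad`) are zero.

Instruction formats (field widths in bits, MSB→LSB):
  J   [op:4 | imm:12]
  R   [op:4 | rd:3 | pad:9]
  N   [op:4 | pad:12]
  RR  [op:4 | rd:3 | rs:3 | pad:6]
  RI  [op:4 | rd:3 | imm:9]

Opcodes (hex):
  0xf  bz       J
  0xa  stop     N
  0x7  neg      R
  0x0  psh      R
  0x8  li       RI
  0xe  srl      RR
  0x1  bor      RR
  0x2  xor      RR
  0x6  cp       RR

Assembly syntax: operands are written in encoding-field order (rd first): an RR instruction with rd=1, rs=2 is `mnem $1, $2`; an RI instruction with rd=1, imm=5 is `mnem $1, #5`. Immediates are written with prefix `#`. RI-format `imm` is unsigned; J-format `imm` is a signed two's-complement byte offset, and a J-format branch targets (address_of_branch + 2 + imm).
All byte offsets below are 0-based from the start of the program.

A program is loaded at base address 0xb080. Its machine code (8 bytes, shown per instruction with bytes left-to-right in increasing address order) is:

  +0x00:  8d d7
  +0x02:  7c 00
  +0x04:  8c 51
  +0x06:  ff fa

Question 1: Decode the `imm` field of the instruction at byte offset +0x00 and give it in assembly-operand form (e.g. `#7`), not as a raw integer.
#471

@+00  big-endian(8d d7) = 0x8dd7
  op=0x8dd7>>12=0x8 ⇒ li (RI)
  rd@[11:9]=0x6 ⇒ $6
  imm@[8:0]=0x1d7 ⇒ #471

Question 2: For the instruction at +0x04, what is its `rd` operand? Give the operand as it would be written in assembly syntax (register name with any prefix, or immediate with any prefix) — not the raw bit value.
[04] 8c 51 → 0x8c51
  op=0x8c51>>12=0x8 ⇒ li (RI)
  [11:9] rd=6 = $6
  [8:0] imm=81 = #81

$6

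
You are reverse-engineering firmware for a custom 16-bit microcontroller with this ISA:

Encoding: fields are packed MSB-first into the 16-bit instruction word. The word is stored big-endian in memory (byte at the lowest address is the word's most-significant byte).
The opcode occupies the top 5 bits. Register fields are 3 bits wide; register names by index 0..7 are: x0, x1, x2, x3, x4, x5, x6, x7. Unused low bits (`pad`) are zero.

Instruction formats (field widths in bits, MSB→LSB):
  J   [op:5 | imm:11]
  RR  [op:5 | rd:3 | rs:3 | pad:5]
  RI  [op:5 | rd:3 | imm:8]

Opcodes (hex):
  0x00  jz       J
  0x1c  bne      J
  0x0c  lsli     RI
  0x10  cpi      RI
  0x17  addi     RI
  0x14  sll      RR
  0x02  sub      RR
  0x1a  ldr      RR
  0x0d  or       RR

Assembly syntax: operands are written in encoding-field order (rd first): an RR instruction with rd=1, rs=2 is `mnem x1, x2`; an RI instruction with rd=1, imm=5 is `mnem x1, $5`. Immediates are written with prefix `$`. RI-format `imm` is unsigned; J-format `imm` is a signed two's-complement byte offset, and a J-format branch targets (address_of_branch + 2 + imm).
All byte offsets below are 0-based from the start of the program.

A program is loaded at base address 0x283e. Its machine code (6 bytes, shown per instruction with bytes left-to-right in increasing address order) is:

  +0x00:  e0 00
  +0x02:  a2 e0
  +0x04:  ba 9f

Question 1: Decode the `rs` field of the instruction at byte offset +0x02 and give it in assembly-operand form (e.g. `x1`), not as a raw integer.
x7

@+02  big-endian(a2 e0) = 0xa2e0
  top 5b → 0x14 → sll [RR]
  rd@[10:8]=0x2 ⇒ x2
  rs@[7:5]=0x7 ⇒ x7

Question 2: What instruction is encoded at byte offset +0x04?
addi x2, $159

off 0x04: read ba 9f as big → 0xba9f
  op=0xba9f>>11=0x17 ⇒ addi (RI)
  [10:8] rd=2 = x2
  [7:0] imm=159 = $159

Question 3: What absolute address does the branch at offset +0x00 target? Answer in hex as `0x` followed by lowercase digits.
+0x00: e0 00 ⇒ word 0xe000 (big)
  op=0xe000>>11=0x1c ⇒ bne (J)
  [10:0] imm=0 = $0
  target = base 0x283e + off 0x00 + 2 + imm 0 = 0x2840

0x2840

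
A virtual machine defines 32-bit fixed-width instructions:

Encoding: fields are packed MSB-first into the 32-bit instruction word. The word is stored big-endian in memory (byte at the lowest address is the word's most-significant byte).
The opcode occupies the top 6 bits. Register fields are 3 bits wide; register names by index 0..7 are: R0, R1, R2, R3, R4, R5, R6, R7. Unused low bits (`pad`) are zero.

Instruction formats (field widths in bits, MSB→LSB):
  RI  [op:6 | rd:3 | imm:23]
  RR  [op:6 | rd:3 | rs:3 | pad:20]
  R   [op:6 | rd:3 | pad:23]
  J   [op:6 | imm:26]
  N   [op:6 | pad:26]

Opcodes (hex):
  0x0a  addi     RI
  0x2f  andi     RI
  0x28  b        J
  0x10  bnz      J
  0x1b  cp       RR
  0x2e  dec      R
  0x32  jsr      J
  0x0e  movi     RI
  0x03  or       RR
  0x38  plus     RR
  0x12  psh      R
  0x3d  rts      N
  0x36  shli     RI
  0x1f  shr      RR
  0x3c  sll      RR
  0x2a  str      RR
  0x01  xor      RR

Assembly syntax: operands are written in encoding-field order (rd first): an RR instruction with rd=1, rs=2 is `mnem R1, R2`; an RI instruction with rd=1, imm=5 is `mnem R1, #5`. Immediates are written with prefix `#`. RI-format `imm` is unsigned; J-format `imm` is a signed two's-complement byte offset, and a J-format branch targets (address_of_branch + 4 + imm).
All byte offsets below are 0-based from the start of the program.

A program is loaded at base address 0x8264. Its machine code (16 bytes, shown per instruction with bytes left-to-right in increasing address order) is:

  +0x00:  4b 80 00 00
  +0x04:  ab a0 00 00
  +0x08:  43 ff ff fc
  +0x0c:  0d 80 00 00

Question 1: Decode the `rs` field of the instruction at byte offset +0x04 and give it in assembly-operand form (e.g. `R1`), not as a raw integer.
R2

@+04  big-endian(ab a0 00 00) = 0xaba00000
  op=0xaba00000>>26=0x2a ⇒ str (RR)
  rd@[25:23]=0x7 ⇒ R7
  rs@[22:20]=0x2 ⇒ R2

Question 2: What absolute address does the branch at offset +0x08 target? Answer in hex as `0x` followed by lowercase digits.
0x826c

[08] 43 ff ff fc → 0x43fffffc
  top 6b → 0x10 → bnz [J]
  [25:0] imm=67108860 (s26→-4) = #-4
  target = base 0x8264 + off 0x08 + 4 + imm -4 = 0x826c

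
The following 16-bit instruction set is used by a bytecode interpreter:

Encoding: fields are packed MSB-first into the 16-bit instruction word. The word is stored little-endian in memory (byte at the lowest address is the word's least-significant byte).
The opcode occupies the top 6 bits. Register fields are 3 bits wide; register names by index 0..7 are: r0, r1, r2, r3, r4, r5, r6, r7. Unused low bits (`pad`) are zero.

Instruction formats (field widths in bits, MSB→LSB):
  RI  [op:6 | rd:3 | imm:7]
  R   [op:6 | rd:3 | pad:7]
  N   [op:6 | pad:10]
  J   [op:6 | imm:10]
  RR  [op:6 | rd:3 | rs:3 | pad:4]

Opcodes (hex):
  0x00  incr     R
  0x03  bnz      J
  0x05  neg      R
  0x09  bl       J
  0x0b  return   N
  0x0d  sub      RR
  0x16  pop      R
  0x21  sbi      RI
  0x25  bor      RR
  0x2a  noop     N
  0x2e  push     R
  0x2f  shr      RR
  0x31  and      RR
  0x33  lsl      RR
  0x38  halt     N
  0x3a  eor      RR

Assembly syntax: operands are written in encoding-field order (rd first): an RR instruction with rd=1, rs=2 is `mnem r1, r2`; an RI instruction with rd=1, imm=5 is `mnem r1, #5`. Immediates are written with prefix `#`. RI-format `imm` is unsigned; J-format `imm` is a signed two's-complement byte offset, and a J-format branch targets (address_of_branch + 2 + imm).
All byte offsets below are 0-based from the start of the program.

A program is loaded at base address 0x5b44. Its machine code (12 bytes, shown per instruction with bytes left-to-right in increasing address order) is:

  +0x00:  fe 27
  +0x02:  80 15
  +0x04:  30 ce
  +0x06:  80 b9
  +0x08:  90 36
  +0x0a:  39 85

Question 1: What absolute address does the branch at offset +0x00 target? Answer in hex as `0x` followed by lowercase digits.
0x5b44

@+00  little-endian(fe 27) = 0x27fe
  top 6b → 0x9 → bl [J]
  imm@[9:0]=0x3fe (s10→-2) ⇒ #-2
  target = base 0x5b44 + off 0x00 + 2 + imm -2 = 0x5b44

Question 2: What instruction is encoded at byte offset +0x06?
off 0x06: read 80 b9 as little → 0xb980
  opcode bits[15:10]=0x2e: push/R
  rd@[9:7]=0x3 ⇒ r3

push r3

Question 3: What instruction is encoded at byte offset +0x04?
[04] 30 ce → 0xce30
  op=0xce30>>10=0x33 ⇒ lsl (RR)
  rd@[9:7]=0x4 ⇒ r4
  rs@[6:4]=0x3 ⇒ r3

lsl r4, r3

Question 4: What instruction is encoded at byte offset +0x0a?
sbi r2, #57

off 0x0a: read 39 85 as little → 0x8539
  op=0x8539>>10=0x21 ⇒ sbi (RI)
  rd@[9:7]=0x2 ⇒ r2
  imm@[6:0]=0x39 ⇒ #57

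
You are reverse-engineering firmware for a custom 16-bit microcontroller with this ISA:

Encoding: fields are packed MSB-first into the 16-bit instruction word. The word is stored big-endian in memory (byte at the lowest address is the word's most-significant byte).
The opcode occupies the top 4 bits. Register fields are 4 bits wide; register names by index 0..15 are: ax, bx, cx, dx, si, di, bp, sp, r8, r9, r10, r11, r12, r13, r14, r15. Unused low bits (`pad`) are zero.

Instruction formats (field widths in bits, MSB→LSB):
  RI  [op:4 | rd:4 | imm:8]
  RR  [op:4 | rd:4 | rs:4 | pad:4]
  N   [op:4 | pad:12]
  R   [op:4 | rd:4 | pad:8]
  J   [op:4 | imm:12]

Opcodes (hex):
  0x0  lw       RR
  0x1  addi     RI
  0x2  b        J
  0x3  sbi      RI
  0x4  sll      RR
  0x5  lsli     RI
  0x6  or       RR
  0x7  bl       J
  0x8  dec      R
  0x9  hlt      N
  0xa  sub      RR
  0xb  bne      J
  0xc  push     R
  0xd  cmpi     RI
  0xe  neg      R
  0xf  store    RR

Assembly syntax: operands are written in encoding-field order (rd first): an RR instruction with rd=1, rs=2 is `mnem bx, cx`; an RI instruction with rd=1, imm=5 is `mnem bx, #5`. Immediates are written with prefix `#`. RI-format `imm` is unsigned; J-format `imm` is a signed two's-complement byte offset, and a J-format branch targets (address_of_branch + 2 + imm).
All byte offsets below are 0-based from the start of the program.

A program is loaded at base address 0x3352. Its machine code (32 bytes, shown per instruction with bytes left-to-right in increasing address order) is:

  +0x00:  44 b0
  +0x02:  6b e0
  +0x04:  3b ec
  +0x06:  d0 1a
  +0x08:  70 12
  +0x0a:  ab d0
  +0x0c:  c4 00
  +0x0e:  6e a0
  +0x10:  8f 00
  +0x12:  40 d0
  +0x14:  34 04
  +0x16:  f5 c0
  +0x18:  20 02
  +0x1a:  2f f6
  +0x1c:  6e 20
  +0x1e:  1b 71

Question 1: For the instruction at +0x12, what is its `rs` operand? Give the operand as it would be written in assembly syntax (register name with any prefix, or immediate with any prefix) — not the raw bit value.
@+12  big-endian(40 d0) = 0x40d0
  op=0x40d0>>12=0x4 ⇒ sll (RR)
  rd: (w>>8)&0xf=0x0 → ax
  rs: (w>>4)&0xf=0xd → r13

r13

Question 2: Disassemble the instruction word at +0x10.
off 0x10: read 8f 00 as big → 0x8f00
  op=0x8f00>>12=0x8 ⇒ dec (R)
  rd: (w>>8)&0xf=0xf → r15

dec r15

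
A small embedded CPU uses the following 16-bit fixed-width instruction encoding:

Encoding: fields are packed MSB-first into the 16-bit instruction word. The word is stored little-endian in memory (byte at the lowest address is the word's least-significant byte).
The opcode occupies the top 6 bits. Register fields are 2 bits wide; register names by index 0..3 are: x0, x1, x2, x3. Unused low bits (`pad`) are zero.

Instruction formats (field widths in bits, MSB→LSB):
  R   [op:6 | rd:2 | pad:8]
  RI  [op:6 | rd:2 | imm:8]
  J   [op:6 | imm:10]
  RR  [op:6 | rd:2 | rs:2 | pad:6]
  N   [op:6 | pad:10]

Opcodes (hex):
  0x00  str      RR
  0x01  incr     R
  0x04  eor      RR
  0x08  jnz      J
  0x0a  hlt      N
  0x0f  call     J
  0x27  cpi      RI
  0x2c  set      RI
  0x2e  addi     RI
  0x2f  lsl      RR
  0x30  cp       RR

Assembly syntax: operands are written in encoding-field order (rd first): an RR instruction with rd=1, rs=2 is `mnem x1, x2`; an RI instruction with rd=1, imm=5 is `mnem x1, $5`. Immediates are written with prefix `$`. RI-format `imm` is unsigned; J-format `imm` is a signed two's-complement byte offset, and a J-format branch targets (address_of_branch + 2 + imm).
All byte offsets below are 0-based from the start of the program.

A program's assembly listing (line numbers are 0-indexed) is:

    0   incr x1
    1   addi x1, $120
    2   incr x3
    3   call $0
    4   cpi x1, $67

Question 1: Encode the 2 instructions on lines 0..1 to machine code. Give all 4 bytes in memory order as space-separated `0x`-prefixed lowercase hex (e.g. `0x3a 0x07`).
0x00 0x05 0x78 0xb9

line 0 (incr): pack op=0x1:6|rd=1:2|pad=0:8 = 0x0500; little→ 00 05
line 1 (addi): pack op=0x2e:6|rd=1:2|imm=120:8 = 0xb978; little→ 78 b9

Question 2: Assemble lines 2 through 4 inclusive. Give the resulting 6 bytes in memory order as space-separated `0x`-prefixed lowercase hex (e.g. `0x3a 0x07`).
line 2 (incr): pack op=0x1:6|rd=3:2|pad=0:8 = 0x0700; little→ 00 07
line 3 (call): pack op=0xf:6|imm=0:10 = 0x3c00; little→ 00 3c
line 4 (cpi): pack op=0x27:6|rd=1:2|imm=67:8 = 0x9d43; little→ 43 9d

0x00 0x07 0x00 0x3c 0x43 0x9d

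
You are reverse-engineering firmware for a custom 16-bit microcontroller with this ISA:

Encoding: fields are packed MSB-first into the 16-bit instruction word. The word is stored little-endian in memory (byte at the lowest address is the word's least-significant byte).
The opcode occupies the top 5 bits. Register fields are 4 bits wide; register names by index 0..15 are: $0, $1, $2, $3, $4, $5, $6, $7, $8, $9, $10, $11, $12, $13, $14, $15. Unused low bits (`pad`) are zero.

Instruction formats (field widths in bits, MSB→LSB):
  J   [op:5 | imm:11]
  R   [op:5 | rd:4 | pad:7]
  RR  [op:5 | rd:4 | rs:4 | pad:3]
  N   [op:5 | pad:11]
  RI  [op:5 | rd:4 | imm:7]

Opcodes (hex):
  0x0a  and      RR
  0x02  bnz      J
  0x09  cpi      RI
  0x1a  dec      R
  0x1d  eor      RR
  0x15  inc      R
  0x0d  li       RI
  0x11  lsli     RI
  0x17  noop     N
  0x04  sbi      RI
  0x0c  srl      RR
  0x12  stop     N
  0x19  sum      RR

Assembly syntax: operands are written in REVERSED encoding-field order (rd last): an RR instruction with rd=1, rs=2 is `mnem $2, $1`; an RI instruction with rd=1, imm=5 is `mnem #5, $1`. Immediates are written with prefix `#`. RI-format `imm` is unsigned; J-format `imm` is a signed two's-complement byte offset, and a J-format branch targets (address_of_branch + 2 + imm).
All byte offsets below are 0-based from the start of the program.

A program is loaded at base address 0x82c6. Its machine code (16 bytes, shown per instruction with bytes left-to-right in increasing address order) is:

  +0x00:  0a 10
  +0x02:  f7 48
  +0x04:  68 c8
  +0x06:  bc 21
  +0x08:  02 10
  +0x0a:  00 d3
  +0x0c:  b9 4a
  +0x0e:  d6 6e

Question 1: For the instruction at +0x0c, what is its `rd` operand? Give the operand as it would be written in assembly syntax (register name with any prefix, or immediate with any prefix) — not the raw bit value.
$5

@+0c  little-endian(b9 4a) = 0x4ab9
  op=0x4ab9>>11=0x9 ⇒ cpi (RI)
  rd@[10:7]=0x5 ⇒ $5
  imm@[6:0]=0x39 ⇒ #57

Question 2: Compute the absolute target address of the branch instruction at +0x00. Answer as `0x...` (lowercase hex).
off 0x00: read 0a 10 as little → 0x100a
  opcode bits[15:11]=0x2: bnz/J
  [10:0] imm=10 = #10
  target = base 0x82c6 + off 0x00 + 2 + imm 10 = 0x82d2

0x82d2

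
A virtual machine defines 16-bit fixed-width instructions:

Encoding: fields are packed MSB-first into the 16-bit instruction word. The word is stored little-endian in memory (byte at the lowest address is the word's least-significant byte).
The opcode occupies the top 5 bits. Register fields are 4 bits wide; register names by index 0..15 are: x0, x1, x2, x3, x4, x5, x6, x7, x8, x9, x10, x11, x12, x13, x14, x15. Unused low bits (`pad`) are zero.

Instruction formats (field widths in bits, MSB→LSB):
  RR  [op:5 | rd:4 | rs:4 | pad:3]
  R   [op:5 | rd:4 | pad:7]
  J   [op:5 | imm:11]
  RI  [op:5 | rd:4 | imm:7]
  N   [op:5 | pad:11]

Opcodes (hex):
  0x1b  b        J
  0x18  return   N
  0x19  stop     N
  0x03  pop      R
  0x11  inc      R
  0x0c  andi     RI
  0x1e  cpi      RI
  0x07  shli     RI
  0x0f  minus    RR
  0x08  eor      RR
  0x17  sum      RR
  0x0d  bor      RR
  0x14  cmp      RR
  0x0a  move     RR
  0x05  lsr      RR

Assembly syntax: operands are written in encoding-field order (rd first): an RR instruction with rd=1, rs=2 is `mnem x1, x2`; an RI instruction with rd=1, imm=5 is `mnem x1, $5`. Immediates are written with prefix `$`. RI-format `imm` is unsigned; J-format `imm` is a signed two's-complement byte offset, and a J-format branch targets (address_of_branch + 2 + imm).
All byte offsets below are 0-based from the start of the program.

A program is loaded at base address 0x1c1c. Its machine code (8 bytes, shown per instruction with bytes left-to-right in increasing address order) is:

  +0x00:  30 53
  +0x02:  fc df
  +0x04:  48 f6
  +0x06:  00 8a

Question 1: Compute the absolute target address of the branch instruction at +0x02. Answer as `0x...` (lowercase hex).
0x1c1c

[02] fc df → 0xdffc
  top 5b → 0x1b → b [J]
  imm@[10:0]=0x7fc (s11→-4) ⇒ $-4
  target = base 0x1c1c + off 0x02 + 2 + imm -4 = 0x1c1c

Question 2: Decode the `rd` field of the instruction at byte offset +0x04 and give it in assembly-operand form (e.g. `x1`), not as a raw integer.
x12

+0x04: 48 f6 ⇒ word 0xf648 (little)
  op=0xf648>>11=0x1e ⇒ cpi (RI)
  rd@[10:7]=0xc ⇒ x12
  imm@[6:0]=0x48 ⇒ $72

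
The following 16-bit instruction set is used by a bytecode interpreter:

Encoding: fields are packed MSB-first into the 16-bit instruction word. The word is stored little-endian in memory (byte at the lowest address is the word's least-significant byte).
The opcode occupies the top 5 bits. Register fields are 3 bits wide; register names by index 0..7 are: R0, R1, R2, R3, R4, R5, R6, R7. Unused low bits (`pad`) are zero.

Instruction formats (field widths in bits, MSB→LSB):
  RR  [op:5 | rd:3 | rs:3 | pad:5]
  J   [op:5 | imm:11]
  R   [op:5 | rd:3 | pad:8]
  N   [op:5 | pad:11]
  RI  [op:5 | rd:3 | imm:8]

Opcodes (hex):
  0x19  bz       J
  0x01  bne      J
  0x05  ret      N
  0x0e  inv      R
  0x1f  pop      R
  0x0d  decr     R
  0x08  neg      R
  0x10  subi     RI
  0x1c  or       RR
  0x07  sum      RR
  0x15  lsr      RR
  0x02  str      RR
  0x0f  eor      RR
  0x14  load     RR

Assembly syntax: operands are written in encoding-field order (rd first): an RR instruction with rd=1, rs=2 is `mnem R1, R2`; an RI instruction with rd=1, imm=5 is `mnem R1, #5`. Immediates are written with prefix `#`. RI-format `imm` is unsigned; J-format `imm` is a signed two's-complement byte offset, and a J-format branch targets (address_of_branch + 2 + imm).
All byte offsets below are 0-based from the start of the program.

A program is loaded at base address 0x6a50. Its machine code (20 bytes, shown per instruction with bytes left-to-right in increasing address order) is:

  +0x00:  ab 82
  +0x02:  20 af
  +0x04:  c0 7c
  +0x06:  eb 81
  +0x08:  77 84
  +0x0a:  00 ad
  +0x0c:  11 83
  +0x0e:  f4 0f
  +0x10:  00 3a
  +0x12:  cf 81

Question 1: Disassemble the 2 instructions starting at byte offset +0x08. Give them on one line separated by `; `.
+0x08: 77 84 ⇒ word 0x8477 (little)
  top 5b → 0x10 → subi [RI]
  rd@[10:8]=0x4 ⇒ R4
  imm@[7:0]=0x77 ⇒ #119
+0x0a: 00 ad ⇒ word 0xad00 (little)
  top 5b → 0x15 → lsr [RR]
  rd@[10:8]=0x5 ⇒ R5
  rs@[7:5]=0x0 ⇒ R0

subi R4, #119; lsr R5, R0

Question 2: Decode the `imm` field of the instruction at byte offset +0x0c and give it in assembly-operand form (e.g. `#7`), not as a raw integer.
+0x0c: 11 83 ⇒ word 0x8311 (little)
  opcode bits[15:11]=0x10: subi/RI
  [10:8] rd=3 = R3
  [7:0] imm=17 = #17

#17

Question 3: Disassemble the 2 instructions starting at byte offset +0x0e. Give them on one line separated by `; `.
bne #-12; sum R2, R0

+0x0e: f4 0f ⇒ word 0x0ff4 (little)
  top 5b → 0x1 → bne [J]
  [10:0] imm=2036 (s11→-12) = #-12
+0x10: 00 3a ⇒ word 0x3a00 (little)
  top 5b → 0x7 → sum [RR]
  [10:8] rd=2 = R2
  [7:5] rs=0 = R0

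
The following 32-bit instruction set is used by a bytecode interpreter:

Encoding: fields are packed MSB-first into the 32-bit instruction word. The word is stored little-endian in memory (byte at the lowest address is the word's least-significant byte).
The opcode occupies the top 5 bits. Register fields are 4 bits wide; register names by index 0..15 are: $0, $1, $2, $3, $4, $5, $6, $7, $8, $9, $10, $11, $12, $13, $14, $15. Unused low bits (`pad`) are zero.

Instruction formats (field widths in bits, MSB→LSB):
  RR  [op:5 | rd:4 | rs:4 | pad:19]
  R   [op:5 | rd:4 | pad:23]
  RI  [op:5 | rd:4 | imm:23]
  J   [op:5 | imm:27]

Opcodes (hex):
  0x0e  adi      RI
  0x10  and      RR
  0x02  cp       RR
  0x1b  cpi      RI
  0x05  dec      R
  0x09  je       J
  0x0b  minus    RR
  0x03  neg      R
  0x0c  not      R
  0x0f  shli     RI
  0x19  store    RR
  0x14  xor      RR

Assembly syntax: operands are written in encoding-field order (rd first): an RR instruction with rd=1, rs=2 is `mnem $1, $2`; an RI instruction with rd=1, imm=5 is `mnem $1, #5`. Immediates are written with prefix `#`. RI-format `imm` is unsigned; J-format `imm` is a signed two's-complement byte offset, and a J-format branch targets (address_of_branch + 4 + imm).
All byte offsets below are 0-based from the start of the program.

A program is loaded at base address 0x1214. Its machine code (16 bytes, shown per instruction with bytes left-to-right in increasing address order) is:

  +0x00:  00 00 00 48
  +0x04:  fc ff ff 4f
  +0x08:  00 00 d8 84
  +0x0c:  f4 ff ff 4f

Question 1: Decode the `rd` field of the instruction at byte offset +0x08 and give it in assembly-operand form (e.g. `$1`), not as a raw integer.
@+08  little-endian(00 00 d8 84) = 0x84d80000
  top 5b → 0x10 → and [RR]
  [26:23] rd=9 = $9
  [22:19] rs=11 = $11

$9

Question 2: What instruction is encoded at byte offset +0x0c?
[0c] f4 ff ff 4f → 0x4ffffff4
  opcode bits[31:27]=0x9: je/J
  [26:0] imm=134217716 (s27→-12) = #-12

je #-12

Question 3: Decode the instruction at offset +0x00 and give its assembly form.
@+00  little-endian(00 00 00 48) = 0x48000000
  top 5b → 0x9 → je [J]
  imm: (w>>0)&0x7ffffff=0x0 → #0

je #0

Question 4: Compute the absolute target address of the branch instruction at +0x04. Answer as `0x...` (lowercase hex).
+0x04: fc ff ff 4f ⇒ word 0x4ffffffc (little)
  opcode bits[31:27]=0x9: je/J
  [26:0] imm=134217724 (s27→-4) = #-4
  target = base 0x1214 + off 0x04 + 4 + imm -4 = 0x1218

0x1218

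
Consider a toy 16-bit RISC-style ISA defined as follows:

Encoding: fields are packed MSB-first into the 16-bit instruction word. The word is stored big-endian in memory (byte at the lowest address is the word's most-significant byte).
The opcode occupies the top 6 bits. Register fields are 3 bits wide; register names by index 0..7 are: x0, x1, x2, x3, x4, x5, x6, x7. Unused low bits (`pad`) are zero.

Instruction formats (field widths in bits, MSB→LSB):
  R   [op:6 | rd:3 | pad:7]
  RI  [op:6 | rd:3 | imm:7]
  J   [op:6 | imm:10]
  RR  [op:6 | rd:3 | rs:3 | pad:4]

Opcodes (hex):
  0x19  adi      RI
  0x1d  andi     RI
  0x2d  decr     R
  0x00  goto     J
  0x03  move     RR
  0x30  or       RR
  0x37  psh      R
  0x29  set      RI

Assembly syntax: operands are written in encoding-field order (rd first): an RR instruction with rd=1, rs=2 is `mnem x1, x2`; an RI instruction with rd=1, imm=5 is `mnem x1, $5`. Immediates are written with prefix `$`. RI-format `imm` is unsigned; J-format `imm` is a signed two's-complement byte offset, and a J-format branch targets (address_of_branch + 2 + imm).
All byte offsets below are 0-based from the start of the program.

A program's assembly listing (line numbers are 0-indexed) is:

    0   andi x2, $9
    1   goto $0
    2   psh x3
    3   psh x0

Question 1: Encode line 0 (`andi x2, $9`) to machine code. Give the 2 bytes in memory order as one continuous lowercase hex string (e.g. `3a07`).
L0: andi op=0x1d:6|rd=2:3|imm=9:7 ⇒ 0x7509 ⇒ big 75 09

7509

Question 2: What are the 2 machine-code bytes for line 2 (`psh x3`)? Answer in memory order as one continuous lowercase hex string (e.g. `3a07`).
dd80

2. psh fields op=0x37:6|rd=3:3|pad=0:7 → word dd80h → dd 80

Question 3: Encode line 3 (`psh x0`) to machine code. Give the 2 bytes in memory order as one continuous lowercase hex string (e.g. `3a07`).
dc00

3. psh fields op=0x37:6|rd=0:3|pad=0:7 → word dc00h → dc 00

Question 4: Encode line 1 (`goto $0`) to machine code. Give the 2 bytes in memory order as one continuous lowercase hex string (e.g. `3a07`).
1. goto fields op=0x0:6|imm=0:10 → word 0000h → 00 00

0000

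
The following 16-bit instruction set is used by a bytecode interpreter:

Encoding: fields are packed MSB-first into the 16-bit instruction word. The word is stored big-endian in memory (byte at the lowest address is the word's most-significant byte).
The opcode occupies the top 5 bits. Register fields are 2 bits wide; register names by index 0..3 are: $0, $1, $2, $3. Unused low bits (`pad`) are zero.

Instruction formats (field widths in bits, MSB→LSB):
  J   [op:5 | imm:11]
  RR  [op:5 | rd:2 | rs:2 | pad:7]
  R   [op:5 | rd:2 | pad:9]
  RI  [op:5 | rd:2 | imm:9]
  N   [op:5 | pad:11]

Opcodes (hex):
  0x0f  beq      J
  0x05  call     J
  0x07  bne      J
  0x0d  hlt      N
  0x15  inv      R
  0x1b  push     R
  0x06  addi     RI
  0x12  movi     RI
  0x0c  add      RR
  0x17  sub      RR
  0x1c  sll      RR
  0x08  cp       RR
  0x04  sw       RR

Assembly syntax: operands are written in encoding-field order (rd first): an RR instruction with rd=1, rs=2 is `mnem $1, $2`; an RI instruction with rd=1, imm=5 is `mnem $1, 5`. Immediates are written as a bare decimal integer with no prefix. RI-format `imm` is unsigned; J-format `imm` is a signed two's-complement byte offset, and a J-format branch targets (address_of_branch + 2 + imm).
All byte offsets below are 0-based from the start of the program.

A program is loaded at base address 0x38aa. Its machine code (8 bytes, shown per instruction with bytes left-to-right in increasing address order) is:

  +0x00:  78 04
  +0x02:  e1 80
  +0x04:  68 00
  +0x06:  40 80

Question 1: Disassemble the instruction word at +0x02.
[02] e1 80 → 0xe180
  opcode bits[15:11]=0x1c: sll/RR
  rd@[10:9]=0x0 ⇒ $0
  rs@[8:7]=0x3 ⇒ $3

sll $0, $3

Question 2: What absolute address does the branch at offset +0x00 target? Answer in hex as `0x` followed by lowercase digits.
+0x00: 78 04 ⇒ word 0x7804 (big)
  top 5b → 0xf → beq [J]
  imm@[10:0]=0x4 ⇒ 4
  target = base 0x38aa + off 0x00 + 2 + imm 4 = 0x38b0

0x38b0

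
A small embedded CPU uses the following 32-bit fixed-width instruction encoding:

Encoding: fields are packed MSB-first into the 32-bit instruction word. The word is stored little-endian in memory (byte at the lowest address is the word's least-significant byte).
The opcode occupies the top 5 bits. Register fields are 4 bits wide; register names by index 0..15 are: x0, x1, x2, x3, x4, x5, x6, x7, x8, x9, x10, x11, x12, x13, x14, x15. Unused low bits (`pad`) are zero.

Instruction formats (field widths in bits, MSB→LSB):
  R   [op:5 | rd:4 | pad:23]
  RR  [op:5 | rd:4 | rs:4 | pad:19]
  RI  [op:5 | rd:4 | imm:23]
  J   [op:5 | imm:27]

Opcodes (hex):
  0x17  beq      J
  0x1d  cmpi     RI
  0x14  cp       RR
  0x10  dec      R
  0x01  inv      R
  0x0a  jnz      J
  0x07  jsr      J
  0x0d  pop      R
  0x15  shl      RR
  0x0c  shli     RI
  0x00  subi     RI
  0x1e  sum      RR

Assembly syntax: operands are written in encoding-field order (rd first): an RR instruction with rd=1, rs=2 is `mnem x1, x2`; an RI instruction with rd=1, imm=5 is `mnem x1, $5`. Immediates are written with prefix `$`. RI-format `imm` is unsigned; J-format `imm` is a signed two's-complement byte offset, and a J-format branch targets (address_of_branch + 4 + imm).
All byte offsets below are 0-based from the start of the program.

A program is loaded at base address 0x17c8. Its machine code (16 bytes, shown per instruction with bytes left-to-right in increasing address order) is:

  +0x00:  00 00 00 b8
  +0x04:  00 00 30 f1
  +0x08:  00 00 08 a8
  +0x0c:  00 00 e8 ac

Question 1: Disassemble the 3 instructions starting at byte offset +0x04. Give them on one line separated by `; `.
[04] 00 00 30 f1 → 0xf1300000
  top 5b → 0x1e → sum [RR]
  rd@[26:23]=0x2 ⇒ x2
  rs@[22:19]=0x6 ⇒ x6
[08] 00 00 08 a8 → 0xa8080000
  top 5b → 0x15 → shl [RR]
  rd@[26:23]=0x0 ⇒ x0
  rs@[22:19]=0x1 ⇒ x1
[0c] 00 00 e8 ac → 0xace80000
  top 5b → 0x15 → shl [RR]
  rd@[26:23]=0x9 ⇒ x9
  rs@[22:19]=0xd ⇒ x13

sum x2, x6; shl x0, x1; shl x9, x13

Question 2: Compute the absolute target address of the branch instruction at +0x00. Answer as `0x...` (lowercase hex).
off 0x00: read 00 00 00 b8 as little → 0xb8000000
  opcode bits[31:27]=0x17: beq/J
  imm@[26:0]=0x0 ⇒ $0
  target = base 0x17c8 + off 0x00 + 4 + imm 0 = 0x17cc

0x17cc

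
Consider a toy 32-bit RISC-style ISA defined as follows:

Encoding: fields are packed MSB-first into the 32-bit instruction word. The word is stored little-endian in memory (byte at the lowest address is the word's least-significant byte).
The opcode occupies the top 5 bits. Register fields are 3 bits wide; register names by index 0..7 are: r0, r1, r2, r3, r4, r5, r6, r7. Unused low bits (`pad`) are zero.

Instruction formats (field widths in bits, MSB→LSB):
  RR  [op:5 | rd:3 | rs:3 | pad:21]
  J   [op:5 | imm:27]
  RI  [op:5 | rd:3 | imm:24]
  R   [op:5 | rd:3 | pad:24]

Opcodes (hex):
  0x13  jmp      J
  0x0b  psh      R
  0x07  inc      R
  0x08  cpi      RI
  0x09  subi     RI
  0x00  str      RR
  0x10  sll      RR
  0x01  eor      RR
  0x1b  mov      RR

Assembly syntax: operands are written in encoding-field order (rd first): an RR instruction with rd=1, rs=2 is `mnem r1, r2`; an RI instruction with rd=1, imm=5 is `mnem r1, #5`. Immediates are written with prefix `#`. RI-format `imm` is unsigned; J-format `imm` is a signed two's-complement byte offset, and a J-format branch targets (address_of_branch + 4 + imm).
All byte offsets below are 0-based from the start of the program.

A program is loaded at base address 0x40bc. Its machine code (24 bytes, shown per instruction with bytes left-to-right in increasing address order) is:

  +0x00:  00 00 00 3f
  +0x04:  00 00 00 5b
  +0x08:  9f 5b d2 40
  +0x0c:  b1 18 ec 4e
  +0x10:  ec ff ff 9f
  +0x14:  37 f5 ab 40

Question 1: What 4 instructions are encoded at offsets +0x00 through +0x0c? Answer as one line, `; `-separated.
inc r7; psh r3; cpi r0, #13786015; subi r6, #15472817

+0x00: 00 00 00 3f ⇒ word 0x3f000000 (little)
  opcode bits[31:27]=0x7: inc/R
  rd@[26:24]=0x7 ⇒ r7
+0x04: 00 00 00 5b ⇒ word 0x5b000000 (little)
  opcode bits[31:27]=0xb: psh/R
  rd@[26:24]=0x3 ⇒ r3
+0x08: 9f 5b d2 40 ⇒ word 0x40d25b9f (little)
  opcode bits[31:27]=0x8: cpi/RI
  rd@[26:24]=0x0 ⇒ r0
  imm@[23:0]=0xd25b9f ⇒ #13786015
+0x0c: b1 18 ec 4e ⇒ word 0x4eec18b1 (little)
  opcode bits[31:27]=0x9: subi/RI
  rd@[26:24]=0x6 ⇒ r6
  imm@[23:0]=0xec18b1 ⇒ #15472817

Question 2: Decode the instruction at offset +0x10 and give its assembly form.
jmp #-20

+0x10: ec ff ff 9f ⇒ word 0x9fffffec (little)
  top 5b → 0x13 → jmp [J]
  imm@[26:0]=0x7ffffec (s27→-20) ⇒ #-20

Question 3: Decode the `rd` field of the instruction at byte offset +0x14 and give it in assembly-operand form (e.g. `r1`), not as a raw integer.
off 0x14: read 37 f5 ab 40 as little → 0x40abf537
  op=0x40abf537>>27=0x8 ⇒ cpi (RI)
  rd: (w>>24)&0x7=0x0 → r0
  imm: (w>>0)&0xffffff=0xabf537 → #11269431

r0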